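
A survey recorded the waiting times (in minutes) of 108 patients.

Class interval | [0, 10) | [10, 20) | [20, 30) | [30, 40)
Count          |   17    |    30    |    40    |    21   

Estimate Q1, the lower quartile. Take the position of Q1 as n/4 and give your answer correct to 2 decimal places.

13.33

Cumulative frequencies: 17, 47, 87, 108
n = 108; position = n/4 = 27.
This falls in the class [10, 20): L = 10, F = 17, f = 30, h = 10.
Lower quartile ≈ 10 + ((27 − 17) / 30) × 10 = 13.3333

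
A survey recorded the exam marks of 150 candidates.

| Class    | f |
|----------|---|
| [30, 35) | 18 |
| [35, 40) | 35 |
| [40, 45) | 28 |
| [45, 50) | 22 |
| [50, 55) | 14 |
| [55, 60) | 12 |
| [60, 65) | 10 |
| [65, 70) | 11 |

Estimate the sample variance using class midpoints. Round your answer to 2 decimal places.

Midpoints: 32.5, 37.5, 42.5, 47.5, 52.5, 57.5, 62.5, 67.5
n = 150, Σfm = 6925, mean = 46.1667
Σfm² = 335887.5
Σf(m − x̄)² = Σfm² − (Σfm)²/n = 335887.5 − 6925²/150 = 16183.3333
Sample variance = 16183.3333 / 149 = 108.6130

108.61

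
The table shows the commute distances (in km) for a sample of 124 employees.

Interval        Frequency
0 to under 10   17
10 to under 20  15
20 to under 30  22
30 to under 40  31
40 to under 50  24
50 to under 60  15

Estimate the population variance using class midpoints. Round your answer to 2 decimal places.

241.64

Midpoints: 5, 15, 25, 35, 45, 55
n = 124, Σfm = 3850, mean = 31.0484
Σfm² = 149500
Σf(m − x̄)² = Σfm² − (Σfm)²/n = 149500 − 3850²/124 = 29963.7097
Population variance = 29963.7097 / 124 = 241.6428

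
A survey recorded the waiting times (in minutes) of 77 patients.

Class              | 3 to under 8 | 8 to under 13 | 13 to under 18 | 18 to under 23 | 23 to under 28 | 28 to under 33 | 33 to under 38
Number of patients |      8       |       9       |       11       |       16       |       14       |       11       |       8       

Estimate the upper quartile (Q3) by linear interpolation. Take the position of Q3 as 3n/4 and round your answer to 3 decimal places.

Cumulative frequencies: 8, 17, 28, 44, 58, 69, 77
n = 77; position = 3n/4 = 57.75.
This falls in the class 23 to under 28: L = 23, F = 44, f = 14, h = 5.
Upper quartile ≈ 23 + ((57.75 − 44) / 14) × 5 = 27.9107

27.911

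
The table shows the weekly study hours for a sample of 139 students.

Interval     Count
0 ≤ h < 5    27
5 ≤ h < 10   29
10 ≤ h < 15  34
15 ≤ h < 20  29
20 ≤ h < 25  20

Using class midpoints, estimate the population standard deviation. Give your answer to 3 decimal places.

6.633

Midpoints: 2.5, 7.5, 12.5, 17.5, 22.5
n = 139, Σfm = 1667.5, mean = 11.9964
Σfm² = 26118.75
Σf(m − x̄)² = Σfm² − (Σfm)²/n = 26118.75 − 1667.5²/139 = 6114.7482
Population variance = 6114.7482 / 139 = 43.9910
Standard deviation = √43.9910 = 6.6326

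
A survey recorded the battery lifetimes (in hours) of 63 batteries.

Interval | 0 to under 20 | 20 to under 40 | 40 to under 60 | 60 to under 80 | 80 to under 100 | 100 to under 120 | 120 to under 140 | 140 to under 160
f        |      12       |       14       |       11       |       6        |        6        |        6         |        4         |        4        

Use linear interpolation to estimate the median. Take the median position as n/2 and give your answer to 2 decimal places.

50.00

Cumulative frequencies: 12, 26, 37, 43, 49, 55, 59, 63
n = 63; position = n/2 = 31.5.
This falls in the class 40 to under 60: L = 40, F = 26, f = 11, h = 20.
Median ≈ 40 + ((31.5 − 26) / 11) × 20 = 50.0000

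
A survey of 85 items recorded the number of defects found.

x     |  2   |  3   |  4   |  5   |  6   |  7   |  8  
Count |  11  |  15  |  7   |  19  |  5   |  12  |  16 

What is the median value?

5

Cumulative frequencies: 11, 26, 33, 52, 57, 69, 85
n = 85, so the median is the value in position (n+1)/2 = 43.
Position 43 falls at value 5.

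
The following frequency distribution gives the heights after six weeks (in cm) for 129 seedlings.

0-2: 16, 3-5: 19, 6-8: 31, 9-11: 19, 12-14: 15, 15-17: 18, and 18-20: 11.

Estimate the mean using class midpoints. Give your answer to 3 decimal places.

9.233

Midpoints: 1, 4, 7, 10, 13, 16, 19
Σfm = 16×1 + 19×4 + 31×7 + 19×10 + 15×13 + 18×16 + 11×19 = 1191
n = Σf = 129
Mean = 1191 / 129 = 9.2326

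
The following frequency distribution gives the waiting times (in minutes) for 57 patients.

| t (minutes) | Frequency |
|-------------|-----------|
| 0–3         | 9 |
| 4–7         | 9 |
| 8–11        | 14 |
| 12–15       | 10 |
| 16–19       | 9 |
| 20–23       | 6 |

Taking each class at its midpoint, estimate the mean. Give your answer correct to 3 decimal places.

Midpoints: 1.5, 5.5, 9.5, 13.5, 17.5, 21.5
Σfm = 9×1.5 + 9×5.5 + 14×9.5 + 10×13.5 + 9×17.5 + 6×21.5 = 617.5
n = Σf = 57
Mean = 617.5 / 57 = 10.8333

10.833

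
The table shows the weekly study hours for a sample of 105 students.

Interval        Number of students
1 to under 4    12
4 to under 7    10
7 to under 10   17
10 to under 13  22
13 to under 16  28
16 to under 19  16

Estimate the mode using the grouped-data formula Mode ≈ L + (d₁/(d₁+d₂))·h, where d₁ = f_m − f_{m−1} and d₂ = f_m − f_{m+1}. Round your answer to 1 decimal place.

Modal class: 13 to under 16 (highest frequency 28).
d₁ = 28 − 22 = 6, d₂ = 28 − 16 = 12
Mode ≈ 13 + (6/(6+12)) × 3 = 13 + 1.0000 = 14.0000

14.0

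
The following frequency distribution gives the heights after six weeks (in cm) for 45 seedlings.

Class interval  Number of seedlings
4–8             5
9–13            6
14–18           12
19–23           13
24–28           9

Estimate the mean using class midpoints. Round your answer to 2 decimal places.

Midpoints: 6, 11, 16, 21, 26
Σfm = 5×6 + 6×11 + 12×16 + 13×21 + 9×26 = 795
n = Σf = 45
Mean = 795 / 45 = 17.6667

17.67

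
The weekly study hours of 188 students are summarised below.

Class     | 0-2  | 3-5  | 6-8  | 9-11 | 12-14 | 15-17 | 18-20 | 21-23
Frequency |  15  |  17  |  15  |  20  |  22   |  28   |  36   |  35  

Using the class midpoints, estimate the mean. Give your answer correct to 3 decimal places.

Midpoints: 1, 4, 7, 10, 13, 16, 19, 22
Σfm = 15×1 + 17×4 + 15×7 + 20×10 + 22×13 + 28×16 + 36×19 + 35×22 = 2576
n = Σf = 188
Mean = 2576 / 188 = 13.7021

13.702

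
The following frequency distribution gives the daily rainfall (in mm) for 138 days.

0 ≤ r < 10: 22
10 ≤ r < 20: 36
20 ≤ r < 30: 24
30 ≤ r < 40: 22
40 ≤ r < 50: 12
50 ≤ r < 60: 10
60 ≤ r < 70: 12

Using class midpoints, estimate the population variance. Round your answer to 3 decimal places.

Midpoints: 5, 15, 25, 35, 45, 55, 65
n = 138, Σfm = 3890, mean = 28.1884
Σfm² = 155850
Σf(m − x̄)² = Σfm² − (Σfm)²/n = 155850 − 3890²/138 = 46197.1014
Population variance = 46197.1014 / 138 = 334.7616

334.762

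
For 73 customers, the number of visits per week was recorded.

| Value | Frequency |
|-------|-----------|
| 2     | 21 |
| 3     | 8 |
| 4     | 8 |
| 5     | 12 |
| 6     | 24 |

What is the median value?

4

Cumulative frequencies: 21, 29, 37, 49, 73
n = 73, so the median is the value in position (n+1)/2 = 37.
Position 37 falls at value 4.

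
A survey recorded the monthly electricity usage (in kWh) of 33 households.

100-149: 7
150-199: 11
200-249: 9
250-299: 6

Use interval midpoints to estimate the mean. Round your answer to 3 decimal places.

Midpoints: 124.5, 174.5, 224.5, 274.5
Σfm = 7×124.5 + 11×174.5 + 9×224.5 + 6×274.5 = 6458.5
n = Σf = 33
Mean = 6458.5 / 33 = 195.7121

195.712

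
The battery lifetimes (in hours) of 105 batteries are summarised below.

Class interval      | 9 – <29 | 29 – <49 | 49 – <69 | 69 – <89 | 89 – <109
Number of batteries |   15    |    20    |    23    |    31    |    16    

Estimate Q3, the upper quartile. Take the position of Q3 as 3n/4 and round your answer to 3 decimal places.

82.387

Cumulative frequencies: 15, 35, 58, 89, 105
n = 105; position = 3n/4 = 78.75.
This falls in the class 69 – <89: L = 69, F = 58, f = 31, h = 20.
Upper quartile ≈ 69 + ((78.75 − 58) / 31) × 20 = 82.3871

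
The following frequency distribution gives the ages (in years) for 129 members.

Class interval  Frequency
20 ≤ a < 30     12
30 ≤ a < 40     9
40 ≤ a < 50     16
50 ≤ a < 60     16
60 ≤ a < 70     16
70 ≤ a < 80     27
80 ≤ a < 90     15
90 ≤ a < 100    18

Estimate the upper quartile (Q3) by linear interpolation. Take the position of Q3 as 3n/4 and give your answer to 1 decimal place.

80.5

Cumulative frequencies: 12, 21, 37, 53, 69, 96, 111, 129
n = 129; position = 3n/4 = 96.75.
This falls in the class 80 ≤ a < 90: L = 80, F = 96, f = 15, h = 10.
Upper quartile ≈ 80 + ((96.75 − 96) / 15) × 10 = 80.5000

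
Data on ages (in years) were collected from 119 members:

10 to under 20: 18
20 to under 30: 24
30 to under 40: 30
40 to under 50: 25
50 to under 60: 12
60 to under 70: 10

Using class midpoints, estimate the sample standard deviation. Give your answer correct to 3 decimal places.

Midpoints: 15, 25, 35, 45, 55, 65
n = 119, Σfm = 4355, mean = 36.5966
Σfm² = 184975
Σf(m − x̄)² = Σfm² − (Σfm)²/n = 184975 − 4355²/119 = 25596.6387
Sample variance = 25596.6387 / 118 = 216.9207
Standard deviation = √216.9207 = 14.7282

14.728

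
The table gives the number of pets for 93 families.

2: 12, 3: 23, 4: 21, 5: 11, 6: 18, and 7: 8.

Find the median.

4

Cumulative frequencies: 12, 35, 56, 67, 85, 93
n = 93, so the median is the value in position (n+1)/2 = 47.
Position 47 falls at value 4.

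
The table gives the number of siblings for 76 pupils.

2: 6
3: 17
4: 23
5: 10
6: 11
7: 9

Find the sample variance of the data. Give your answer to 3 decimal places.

2.189

Values: 2, 3, 4, 5, 6, 7
n = 76, Σfx = 334, mean = 4.3947
Σfx² = 1632
Σf(x − x̄)² = Σfx² − (Σfx)²/n = 1632 − 334²/76 = 164.1579
Sample variance = 164.1579 / 75 = 2.1888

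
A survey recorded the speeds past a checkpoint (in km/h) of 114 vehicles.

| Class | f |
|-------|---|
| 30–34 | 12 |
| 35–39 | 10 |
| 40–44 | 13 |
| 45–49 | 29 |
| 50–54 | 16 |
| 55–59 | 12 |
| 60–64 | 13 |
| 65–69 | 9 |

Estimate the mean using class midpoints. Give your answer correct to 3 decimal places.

49.018

Midpoints: 32, 37, 42, 47, 52, 57, 62, 67
Σfm = 12×32 + 10×37 + 13×42 + 29×47 + 16×52 + 12×57 + 13×62 + 9×67 = 5588
n = Σf = 114
Mean = 5588 / 114 = 49.0175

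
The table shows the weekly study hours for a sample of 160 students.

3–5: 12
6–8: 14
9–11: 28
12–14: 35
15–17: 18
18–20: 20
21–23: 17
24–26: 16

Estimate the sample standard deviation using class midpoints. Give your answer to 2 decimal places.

6.10

Midpoints: 4, 7, 10, 13, 16, 19, 22, 25
n = 160, Σfm = 2323, mean = 14.5188
Σfm² = 39649
Σf(m − x̄)² = Σfm² − (Σfm)²/n = 39649 − 2323²/160 = 5921.9438
Sample variance = 5921.9438 / 159 = 37.2449
Standard deviation = √37.2449 = 6.1029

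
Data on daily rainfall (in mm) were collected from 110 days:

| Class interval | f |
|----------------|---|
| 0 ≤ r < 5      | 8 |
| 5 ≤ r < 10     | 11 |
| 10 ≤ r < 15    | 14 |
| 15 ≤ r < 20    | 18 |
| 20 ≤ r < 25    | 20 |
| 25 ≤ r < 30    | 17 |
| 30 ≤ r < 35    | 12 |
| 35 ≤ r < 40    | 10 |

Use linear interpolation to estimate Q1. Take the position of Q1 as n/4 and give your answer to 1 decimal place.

Cumulative frequencies: 8, 19, 33, 51, 71, 88, 100, 110
n = 110; position = n/4 = 27.5.
This falls in the class 10 ≤ r < 15: L = 10, F = 19, f = 14, h = 5.
Lower quartile ≈ 10 + ((27.5 − 19) / 14) × 5 = 13.0357

13.0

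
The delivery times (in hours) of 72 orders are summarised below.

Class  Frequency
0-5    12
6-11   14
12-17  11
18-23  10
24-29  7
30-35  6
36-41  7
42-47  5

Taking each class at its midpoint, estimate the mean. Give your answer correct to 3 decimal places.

19.250

Midpoints: 2.5, 8.5, 14.5, 20.5, 26.5, 32.5, 38.5, 44.5
Σfm = 12×2.5 + 14×8.5 + 11×14.5 + 10×20.5 + 7×26.5 + 6×32.5 + 7×38.5 + 5×44.5 = 1386
n = Σf = 72
Mean = 1386 / 72 = 19.2500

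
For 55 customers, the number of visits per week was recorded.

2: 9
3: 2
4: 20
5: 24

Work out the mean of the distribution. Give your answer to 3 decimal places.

4.073

Values: 2, 3, 4, 5
Σfx = 9×2 + 2×3 + 20×4 + 24×5 = 224
n = Σf = 55
Mean = 224 / 55 = 4.0727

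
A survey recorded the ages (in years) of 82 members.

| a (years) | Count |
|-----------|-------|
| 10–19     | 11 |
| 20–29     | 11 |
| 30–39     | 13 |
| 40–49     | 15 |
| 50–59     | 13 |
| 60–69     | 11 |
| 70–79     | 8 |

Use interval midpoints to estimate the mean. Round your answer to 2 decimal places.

Midpoints: 14.5, 24.5, 34.5, 44.5, 54.5, 64.5, 74.5
Σfm = 11×14.5 + 11×24.5 + 13×34.5 + 15×44.5 + 13×54.5 + 11×64.5 + 8×74.5 = 3559
n = Σf = 82
Mean = 3559 / 82 = 43.4024

43.40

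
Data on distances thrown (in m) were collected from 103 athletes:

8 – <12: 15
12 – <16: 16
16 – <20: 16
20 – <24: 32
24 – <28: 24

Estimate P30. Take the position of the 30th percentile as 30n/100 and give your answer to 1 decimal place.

16.0

Cumulative frequencies: 15, 31, 47, 79, 103
n = 103; position = 30n/100 = 30.9.
This falls in the class 12 – <16: L = 12, F = 15, f = 16, h = 4.
30th percentile ≈ 12 + ((30.9 − 15) / 16) × 4 = 15.9750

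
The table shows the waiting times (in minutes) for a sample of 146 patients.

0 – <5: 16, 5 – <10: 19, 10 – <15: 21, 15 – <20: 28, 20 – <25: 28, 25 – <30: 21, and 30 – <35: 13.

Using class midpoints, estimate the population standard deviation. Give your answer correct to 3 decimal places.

Midpoints: 2.5, 7.5, 12.5, 17.5, 22.5, 27.5, 32.5
n = 146, Σfm = 2565, mean = 17.5685
Σfm² = 56812.5
Σf(m − x̄)² = Σfm² − (Σfm)²/n = 56812.5 − 2565²/146 = 11749.3151
Population variance = 11749.3151 / 146 = 80.4748
Standard deviation = √80.4748 = 8.9708

8.971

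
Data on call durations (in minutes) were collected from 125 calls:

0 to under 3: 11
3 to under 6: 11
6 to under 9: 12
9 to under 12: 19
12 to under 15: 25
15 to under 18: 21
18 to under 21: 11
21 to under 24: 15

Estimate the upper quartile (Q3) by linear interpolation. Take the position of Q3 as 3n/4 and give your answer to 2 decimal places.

Cumulative frequencies: 11, 22, 34, 53, 78, 99, 110, 125
n = 125; position = 3n/4 = 93.75.
This falls in the class 15 to under 18: L = 15, F = 78, f = 21, h = 3.
Upper quartile ≈ 15 + ((93.75 − 78) / 21) × 3 = 17.2500

17.25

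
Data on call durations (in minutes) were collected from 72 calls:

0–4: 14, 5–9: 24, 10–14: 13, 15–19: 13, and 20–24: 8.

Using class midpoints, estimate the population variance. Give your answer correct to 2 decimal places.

Midpoints: 2, 7, 12, 17, 22
n = 72, Σfm = 749, mean = 10.4028
Σfm² = 10733
Σf(m − x̄)² = Σfm² − (Σfm)²/n = 10733 − 749²/72 = 2941.3194
Population variance = 2941.3194 / 72 = 40.8517

40.85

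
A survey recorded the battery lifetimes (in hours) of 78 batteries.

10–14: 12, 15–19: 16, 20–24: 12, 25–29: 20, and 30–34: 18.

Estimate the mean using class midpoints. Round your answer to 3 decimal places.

23.026

Midpoints: 12, 17, 22, 27, 32
Σfm = 12×12 + 16×17 + 12×22 + 20×27 + 18×32 = 1796
n = Σf = 78
Mean = 1796 / 78 = 23.0256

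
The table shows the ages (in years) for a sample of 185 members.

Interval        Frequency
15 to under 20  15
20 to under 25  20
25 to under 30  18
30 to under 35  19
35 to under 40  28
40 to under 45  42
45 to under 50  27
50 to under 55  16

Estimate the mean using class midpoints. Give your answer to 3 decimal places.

36.662

Midpoints: 17.5, 22.5, 27.5, 32.5, 37.5, 42.5, 47.5, 52.5
Σfm = 15×17.5 + 20×22.5 + 18×27.5 + 19×32.5 + 28×37.5 + 42×42.5 + 27×47.5 + 16×52.5 = 6782.5
n = Σf = 185
Mean = 6782.5 / 185 = 36.6622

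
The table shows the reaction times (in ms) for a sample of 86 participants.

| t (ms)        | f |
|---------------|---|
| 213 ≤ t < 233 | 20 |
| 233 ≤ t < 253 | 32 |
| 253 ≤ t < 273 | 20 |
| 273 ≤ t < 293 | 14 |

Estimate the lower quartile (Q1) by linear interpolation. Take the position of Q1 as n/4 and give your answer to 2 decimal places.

Cumulative frequencies: 20, 52, 72, 86
n = 86; position = n/4 = 21.5.
This falls in the class 233 ≤ t < 253: L = 233, F = 20, f = 32, h = 20.
Lower quartile ≈ 233 + ((21.5 − 20) / 32) × 20 = 233.9375

233.94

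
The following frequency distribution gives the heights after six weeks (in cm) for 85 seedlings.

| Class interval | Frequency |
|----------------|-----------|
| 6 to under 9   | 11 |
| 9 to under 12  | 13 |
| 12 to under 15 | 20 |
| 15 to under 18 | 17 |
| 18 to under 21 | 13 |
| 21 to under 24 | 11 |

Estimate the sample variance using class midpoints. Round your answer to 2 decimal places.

21.99

Midpoints: 7.5, 10.5, 13.5, 16.5, 19.5, 22.5
n = 85, Σfm = 1270.5, mean = 14.9471
Σfm² = 20837.25
Σf(m − x̄)² = Σfm² − (Σfm)²/n = 20837.25 − 1270.5²/85 = 1847.0118
Sample variance = 1847.0118 / 84 = 21.9882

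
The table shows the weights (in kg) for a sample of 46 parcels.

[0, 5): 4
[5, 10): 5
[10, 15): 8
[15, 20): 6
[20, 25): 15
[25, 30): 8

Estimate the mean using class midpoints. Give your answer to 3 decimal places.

17.609

Midpoints: 2.5, 7.5, 12.5, 17.5, 22.5, 27.5
Σfm = 4×2.5 + 5×7.5 + 8×12.5 + 6×17.5 + 15×22.5 + 8×27.5 = 810
n = Σf = 46
Mean = 810 / 46 = 17.6087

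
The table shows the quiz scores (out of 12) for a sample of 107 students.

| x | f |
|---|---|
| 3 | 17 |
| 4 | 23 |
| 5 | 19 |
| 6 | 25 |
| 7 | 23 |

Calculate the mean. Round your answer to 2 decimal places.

5.13

Values: 3, 4, 5, 6, 7
Σfx = 17×3 + 23×4 + 19×5 + 25×6 + 23×7 = 549
n = Σf = 107
Mean = 549 / 107 = 5.1308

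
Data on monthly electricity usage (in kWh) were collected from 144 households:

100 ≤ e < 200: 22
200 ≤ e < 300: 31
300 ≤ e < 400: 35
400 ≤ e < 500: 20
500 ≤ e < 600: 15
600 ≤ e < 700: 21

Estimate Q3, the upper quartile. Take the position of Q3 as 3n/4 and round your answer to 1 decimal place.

500.0

Cumulative frequencies: 22, 53, 88, 108, 123, 144
n = 144; position = 3n/4 = 108.
This falls in the class 400 ≤ e < 500: L = 400, F = 88, f = 20, h = 100.
Upper quartile ≈ 400 + ((108 − 88) / 20) × 100 = 500.0000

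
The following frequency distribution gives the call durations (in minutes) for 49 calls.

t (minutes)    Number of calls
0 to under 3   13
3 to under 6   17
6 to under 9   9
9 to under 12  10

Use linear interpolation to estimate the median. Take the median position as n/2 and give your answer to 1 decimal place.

Cumulative frequencies: 13, 30, 39, 49
n = 49; position = n/2 = 24.5.
This falls in the class 3 to under 6: L = 3, F = 13, f = 17, h = 3.
Median ≈ 3 + ((24.5 − 13) / 17) × 3 = 5.0294

5.0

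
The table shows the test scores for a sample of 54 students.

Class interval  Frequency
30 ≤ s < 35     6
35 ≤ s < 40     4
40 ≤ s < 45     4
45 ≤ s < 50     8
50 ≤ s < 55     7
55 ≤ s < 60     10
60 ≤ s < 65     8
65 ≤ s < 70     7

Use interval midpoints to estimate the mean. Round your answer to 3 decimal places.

52.037

Midpoints: 32.5, 37.5, 42.5, 47.5, 52.5, 57.5, 62.5, 67.5
Σfm = 6×32.5 + 4×37.5 + 4×42.5 + 8×47.5 + 7×52.5 + 10×57.5 + 8×62.5 + 7×67.5 = 2810
n = Σf = 54
Mean = 2810 / 54 = 52.0370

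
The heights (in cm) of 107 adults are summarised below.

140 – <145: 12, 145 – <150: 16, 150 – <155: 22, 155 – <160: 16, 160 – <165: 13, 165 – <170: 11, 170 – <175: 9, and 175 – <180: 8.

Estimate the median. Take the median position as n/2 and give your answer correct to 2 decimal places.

Cumulative frequencies: 12, 28, 50, 66, 79, 90, 99, 107
n = 107; position = n/2 = 53.5.
This falls in the class 155 – <160: L = 155, F = 50, f = 16, h = 5.
Median ≈ 155 + ((53.5 − 50) / 16) × 5 = 156.0938

156.09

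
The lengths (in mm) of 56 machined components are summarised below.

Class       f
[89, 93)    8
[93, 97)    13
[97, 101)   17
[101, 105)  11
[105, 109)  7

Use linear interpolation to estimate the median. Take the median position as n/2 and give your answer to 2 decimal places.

98.65

Cumulative frequencies: 8, 21, 38, 49, 56
n = 56; position = n/2 = 28.
This falls in the class [97, 101): L = 97, F = 21, f = 17, h = 4.
Median ≈ 97 + ((28 − 21) / 17) × 4 = 98.6471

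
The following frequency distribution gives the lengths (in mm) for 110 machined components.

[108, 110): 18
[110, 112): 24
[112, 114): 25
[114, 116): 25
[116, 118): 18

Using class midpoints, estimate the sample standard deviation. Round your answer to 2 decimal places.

2.66

Midpoints: 109, 111, 113, 115, 117
n = 110, Σfm = 12432, mean = 113.0182
Σfm² = 1405814
Σf(m − x̄)² = Σfm² − (Σfm)²/n = 1405814 − 12432²/110 = 771.9636
Sample variance = 771.9636 / 109 = 7.0822
Standard deviation = √7.0822 = 2.6612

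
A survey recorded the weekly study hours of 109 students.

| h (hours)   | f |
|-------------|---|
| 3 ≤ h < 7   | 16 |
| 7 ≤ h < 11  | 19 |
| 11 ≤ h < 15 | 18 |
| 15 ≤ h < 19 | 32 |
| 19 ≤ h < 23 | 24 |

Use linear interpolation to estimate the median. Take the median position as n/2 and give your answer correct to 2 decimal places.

15.19

Cumulative frequencies: 16, 35, 53, 85, 109
n = 109; position = n/2 = 54.5.
This falls in the class 15 ≤ h < 19: L = 15, F = 53, f = 32, h = 4.
Median ≈ 15 + ((54.5 − 53) / 32) × 4 = 15.1875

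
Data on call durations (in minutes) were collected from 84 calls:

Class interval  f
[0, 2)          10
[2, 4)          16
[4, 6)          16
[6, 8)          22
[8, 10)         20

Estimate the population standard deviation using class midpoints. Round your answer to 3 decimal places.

Midpoints: 1, 3, 5, 7, 9
n = 84, Σfm = 472, mean = 5.6190
Σfm² = 3252
Σf(m − x̄)² = Σfm² − (Σfm)²/n = 3252 − 472²/84 = 599.8095
Population variance = 599.8095 / 84 = 7.1406
Standard deviation = √7.1406 = 2.6722

2.672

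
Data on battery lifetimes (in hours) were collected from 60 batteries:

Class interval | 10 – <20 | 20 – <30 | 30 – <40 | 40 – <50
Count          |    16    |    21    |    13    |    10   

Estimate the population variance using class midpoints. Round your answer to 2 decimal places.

106.97

Midpoints: 15, 25, 35, 45
n = 60, Σfm = 1670, mean = 27.8333
Σfm² = 52900
Σf(m − x̄)² = Σfm² − (Σfm)²/n = 52900 − 1670²/60 = 6418.3333
Population variance = 6418.3333 / 60 = 106.9722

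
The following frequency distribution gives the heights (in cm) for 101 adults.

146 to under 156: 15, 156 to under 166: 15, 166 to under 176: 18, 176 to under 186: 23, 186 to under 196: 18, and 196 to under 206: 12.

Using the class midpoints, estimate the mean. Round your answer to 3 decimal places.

175.950

Midpoints: 151, 161, 171, 181, 191, 201
Σfm = 15×151 + 15×161 + 18×171 + 23×181 + 18×191 + 12×201 = 17771
n = Σf = 101
Mean = 17771 / 101 = 175.9505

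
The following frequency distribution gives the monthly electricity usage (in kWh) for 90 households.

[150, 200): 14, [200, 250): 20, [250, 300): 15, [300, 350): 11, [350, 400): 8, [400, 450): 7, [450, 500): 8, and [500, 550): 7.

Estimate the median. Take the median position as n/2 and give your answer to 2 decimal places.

286.67

Cumulative frequencies: 14, 34, 49, 60, 68, 75, 83, 90
n = 90; position = n/2 = 45.
This falls in the class [250, 300): L = 250, F = 34, f = 15, h = 50.
Median ≈ 250 + ((45 − 34) / 15) × 50 = 286.6667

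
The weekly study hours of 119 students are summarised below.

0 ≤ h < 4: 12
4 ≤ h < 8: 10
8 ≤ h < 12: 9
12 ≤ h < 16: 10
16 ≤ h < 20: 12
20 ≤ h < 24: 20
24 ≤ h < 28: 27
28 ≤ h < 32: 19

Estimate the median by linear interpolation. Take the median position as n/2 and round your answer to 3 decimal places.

Cumulative frequencies: 12, 22, 31, 41, 53, 73, 100, 119
n = 119; position = n/2 = 59.5.
This falls in the class 20 ≤ h < 24: L = 20, F = 53, f = 20, h = 4.
Median ≈ 20 + ((59.5 − 53) / 20) × 4 = 21.3000

21.300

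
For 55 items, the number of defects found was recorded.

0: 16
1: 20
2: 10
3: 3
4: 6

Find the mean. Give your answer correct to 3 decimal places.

Values: 0, 1, 2, 3, 4
Σfx = 16×0 + 20×1 + 10×2 + 3×3 + 6×4 = 73
n = Σf = 55
Mean = 73 / 55 = 1.3273

1.327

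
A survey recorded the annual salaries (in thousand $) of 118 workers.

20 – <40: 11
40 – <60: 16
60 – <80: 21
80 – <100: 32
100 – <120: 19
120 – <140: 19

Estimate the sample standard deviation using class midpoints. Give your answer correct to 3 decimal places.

Midpoints: 30, 50, 70, 90, 110, 130
n = 118, Σfm = 10040, mean = 85.0847
Σfm² = 963000
Σf(m − x̄)² = Σfm² − (Σfm)²/n = 963000 − 10040²/118 = 108749.1525
Sample variance = 108749.1525 / 117 = 929.4799
Standard deviation = √929.4799 = 30.4874

30.487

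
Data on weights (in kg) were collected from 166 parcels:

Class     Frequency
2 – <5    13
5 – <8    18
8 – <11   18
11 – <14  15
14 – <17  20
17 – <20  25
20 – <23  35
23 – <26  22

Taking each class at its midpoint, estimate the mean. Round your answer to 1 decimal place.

15.6

Midpoints: 3.5, 6.5, 9.5, 12.5, 15.5, 18.5, 21.5, 24.5
Σfm = 13×3.5 + 18×6.5 + 18×9.5 + 15×12.5 + 20×15.5 + 25×18.5 + 35×21.5 + 22×24.5 = 2585
n = Σf = 166
Mean = 2585 / 166 = 15.5723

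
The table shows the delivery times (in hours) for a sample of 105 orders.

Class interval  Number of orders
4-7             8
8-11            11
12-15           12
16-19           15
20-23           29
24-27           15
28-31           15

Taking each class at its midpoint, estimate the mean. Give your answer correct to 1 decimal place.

19.3

Midpoints: 5.5, 9.5, 13.5, 17.5, 21.5, 25.5, 29.5
Σfm = 8×5.5 + 11×9.5 + 12×13.5 + 15×17.5 + 29×21.5 + 15×25.5 + 15×29.5 = 2021.5
n = Σf = 105
Mean = 2021.5 / 105 = 19.2524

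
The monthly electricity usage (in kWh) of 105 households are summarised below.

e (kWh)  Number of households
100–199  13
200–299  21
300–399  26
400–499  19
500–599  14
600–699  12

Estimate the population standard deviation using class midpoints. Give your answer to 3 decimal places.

Midpoints: 149.5, 249.5, 349.5, 449.5, 549.5, 649.5
n = 105, Σfm = 40297.5, mean = 383.7857
Σfm² = 17902176.25
Σf(m − x̄)² = Σfm² − (Σfm)²/n = 17902176.25 − 40297.5²/105 = 2436571.4286
Population variance = 2436571.4286 / 105 = 23205.4422
Standard deviation = √23205.4422 = 152.3333

152.333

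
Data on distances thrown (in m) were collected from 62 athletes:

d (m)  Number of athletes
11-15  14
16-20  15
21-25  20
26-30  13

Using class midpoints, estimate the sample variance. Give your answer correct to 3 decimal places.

Midpoints: 13, 18, 23, 28
n = 62, Σfm = 1276, mean = 20.5806
Σfm² = 27998
Σf(m − x̄)² = Σfm² − (Σfm)²/n = 27998 − 1276²/62 = 1737.0968
Sample variance = 1737.0968 / 61 = 28.4770

28.477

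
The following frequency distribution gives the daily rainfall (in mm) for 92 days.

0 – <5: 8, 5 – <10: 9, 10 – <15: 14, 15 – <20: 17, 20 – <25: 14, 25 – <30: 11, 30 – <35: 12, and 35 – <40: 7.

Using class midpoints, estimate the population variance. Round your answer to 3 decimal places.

Midpoints: 2.5, 7.5, 12.5, 17.5, 22.5, 27.5, 32.5, 37.5
n = 92, Σfm = 1830, mean = 19.8913
Σfm² = 45875
Σf(m − x̄)² = Σfm² − (Σfm)²/n = 45875 − 1830²/92 = 9473.9130
Population variance = 9473.9130 / 92 = 102.9773

102.977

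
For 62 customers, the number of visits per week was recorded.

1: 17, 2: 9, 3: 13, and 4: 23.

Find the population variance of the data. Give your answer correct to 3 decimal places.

1.509

Values: 1, 2, 3, 4
n = 62, Σfx = 166, mean = 2.6774
Σfx² = 538
Σf(x − x̄)² = Σfx² − (Σfx)²/n = 538 − 166²/62 = 93.5484
Population variance = 93.5484 / 62 = 1.5088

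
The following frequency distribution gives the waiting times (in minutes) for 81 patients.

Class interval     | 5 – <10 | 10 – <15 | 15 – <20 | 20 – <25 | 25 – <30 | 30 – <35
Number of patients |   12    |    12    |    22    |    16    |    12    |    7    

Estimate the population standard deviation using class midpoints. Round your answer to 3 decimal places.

Midpoints: 7.5, 12.5, 17.5, 22.5, 27.5, 32.5
n = 81, Σfm = 1542.5, mean = 19.0432
Σfm² = 33856.25
Σf(m − x̄)² = Σfm² − (Σfm)²/n = 33856.25 − 1542.5²/81 = 4482.0988
Population variance = 4482.0988 / 81 = 55.3346
Standard deviation = √55.3346 = 7.4387

7.439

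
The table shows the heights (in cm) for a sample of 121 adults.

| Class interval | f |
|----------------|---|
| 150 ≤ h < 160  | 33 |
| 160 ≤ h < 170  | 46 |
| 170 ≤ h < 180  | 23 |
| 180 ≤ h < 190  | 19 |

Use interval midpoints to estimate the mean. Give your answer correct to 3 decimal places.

167.314

Midpoints: 155, 165, 175, 185
Σfm = 33×155 + 46×165 + 23×175 + 19×185 = 20245
n = Σf = 121
Mean = 20245 / 121 = 167.3140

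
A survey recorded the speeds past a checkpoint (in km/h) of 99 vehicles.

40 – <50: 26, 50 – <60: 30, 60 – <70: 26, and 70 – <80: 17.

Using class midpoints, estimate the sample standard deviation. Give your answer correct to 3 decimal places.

Midpoints: 45, 55, 65, 75
n = 99, Σfm = 5785, mean = 58.4343
Σfm² = 348875
Σf(m − x̄)² = Σfm² − (Σfm)²/n = 348875 − 5785²/99 = 10832.3232
Sample variance = 10832.3232 / 98 = 110.5339
Standard deviation = √110.5339 = 10.5135

10.514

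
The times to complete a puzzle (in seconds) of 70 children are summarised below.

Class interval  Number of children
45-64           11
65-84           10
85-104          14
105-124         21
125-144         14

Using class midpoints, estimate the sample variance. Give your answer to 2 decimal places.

735.49

Midpoints: 54.5, 74.5, 94.5, 114.5, 134.5
n = 70, Σfm = 6955, mean = 99.3571
Σfm² = 741777.5
Σf(m − x̄)² = Σfm² − (Σfm)²/n = 741777.5 − 6955²/70 = 50748.5714
Sample variance = 50748.5714 / 69 = 735.4865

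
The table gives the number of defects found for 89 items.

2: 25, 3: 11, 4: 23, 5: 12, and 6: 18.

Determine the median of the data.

4

Cumulative frequencies: 25, 36, 59, 71, 89
n = 89, so the median is the value in position (n+1)/2 = 45.
Position 45 falls at value 4.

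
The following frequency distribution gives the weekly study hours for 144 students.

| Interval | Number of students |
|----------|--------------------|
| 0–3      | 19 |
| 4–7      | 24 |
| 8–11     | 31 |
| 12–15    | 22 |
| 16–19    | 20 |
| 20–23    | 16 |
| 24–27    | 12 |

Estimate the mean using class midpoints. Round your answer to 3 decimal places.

Midpoints: 1.5, 5.5, 9.5, 13.5, 17.5, 21.5, 25.5
Σfm = 19×1.5 + 24×5.5 + 31×9.5 + 22×13.5 + 20×17.5 + 16×21.5 + 12×25.5 = 1752
n = Σf = 144
Mean = 1752 / 144 = 12.1667

12.167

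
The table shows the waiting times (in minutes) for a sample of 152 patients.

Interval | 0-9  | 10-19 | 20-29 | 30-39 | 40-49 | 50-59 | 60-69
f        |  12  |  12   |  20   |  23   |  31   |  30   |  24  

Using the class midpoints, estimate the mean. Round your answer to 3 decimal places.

39.961

Midpoints: 4.5, 14.5, 24.5, 34.5, 44.5, 54.5, 64.5
Σfm = 12×4.5 + 12×14.5 + 20×24.5 + 23×34.5 + 31×44.5 + 30×54.5 + 24×64.5 = 6074
n = Σf = 152
Mean = 6074 / 152 = 39.9605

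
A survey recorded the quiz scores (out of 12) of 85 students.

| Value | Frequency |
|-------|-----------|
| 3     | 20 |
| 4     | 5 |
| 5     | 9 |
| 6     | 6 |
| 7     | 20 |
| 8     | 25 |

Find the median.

7

Cumulative frequencies: 20, 25, 34, 40, 60, 85
n = 85, so the median is the value in position (n+1)/2 = 43.
Position 43 falls at value 7.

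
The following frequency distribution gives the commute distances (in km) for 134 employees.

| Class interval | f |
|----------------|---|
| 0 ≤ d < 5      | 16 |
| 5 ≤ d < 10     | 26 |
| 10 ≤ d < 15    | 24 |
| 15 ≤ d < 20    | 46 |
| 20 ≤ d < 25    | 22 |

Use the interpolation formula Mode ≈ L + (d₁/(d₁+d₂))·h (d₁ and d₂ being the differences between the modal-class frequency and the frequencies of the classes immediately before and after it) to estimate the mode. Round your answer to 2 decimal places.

17.39

Modal class: 15 ≤ d < 20 (highest frequency 46).
d₁ = 46 − 24 = 22, d₂ = 46 − 22 = 24
Mode ≈ 15 + (22/(22+24)) × 5 = 15 + 2.3913 = 17.3913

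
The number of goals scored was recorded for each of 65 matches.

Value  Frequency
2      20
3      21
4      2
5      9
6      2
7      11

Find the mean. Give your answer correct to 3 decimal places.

Values: 2, 3, 4, 5, 6, 7
Σfx = 20×2 + 21×3 + 2×4 + 9×5 + 2×6 + 11×7 = 245
n = Σf = 65
Mean = 245 / 65 = 3.7692

3.769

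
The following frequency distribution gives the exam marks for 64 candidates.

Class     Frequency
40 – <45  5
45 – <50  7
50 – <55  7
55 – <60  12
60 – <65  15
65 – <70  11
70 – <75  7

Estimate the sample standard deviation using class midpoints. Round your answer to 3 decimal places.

Midpoints: 42.5, 47.5, 52.5, 57.5, 62.5, 67.5, 72.5
n = 64, Σfm = 3790, mean = 59.2188
Σfm² = 229300
Σf(m − x̄)² = Σfm² − (Σfm)²/n = 229300 − 3790²/64 = 4860.9375
Sample variance = 4860.9375 / 63 = 77.1577
Standard deviation = √77.1577 = 8.7839

8.784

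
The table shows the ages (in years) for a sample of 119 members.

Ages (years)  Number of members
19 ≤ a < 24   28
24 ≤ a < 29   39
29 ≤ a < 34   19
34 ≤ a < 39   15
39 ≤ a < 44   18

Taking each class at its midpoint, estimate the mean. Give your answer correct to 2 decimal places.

Midpoints: 21.5, 26.5, 31.5, 36.5, 41.5
Σfm = 28×21.5 + 39×26.5 + 19×31.5 + 15×36.5 + 18×41.5 = 3528.5
n = Σf = 119
Mean = 3528.5 / 119 = 29.6513

29.65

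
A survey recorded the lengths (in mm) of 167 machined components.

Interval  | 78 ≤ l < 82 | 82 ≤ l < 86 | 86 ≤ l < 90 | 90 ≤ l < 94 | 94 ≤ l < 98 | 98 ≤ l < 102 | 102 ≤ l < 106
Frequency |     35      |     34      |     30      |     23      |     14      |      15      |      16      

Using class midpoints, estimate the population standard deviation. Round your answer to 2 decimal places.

7.74

Midpoints: 80, 84, 88, 92, 96, 100, 104
n = 167, Σfm = 14920, mean = 89.3413
Σfm² = 1342976
Σf(m − x̄)² = Σfm² − (Σfm)²/n = 1342976 − 14920²/167 = 10003.5449
Population variance = 10003.5449 / 167 = 59.9015
Standard deviation = √59.9015 = 7.7396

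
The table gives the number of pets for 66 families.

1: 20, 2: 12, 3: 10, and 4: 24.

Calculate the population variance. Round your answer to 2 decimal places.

Values: 1, 2, 3, 4
n = 66, Σfx = 170, mean = 2.5758
Σfx² = 542
Σf(x − x̄)² = Σfx² − (Σfx)²/n = 542 − 170²/66 = 104.1212
Population variance = 104.1212 / 66 = 1.5776

1.58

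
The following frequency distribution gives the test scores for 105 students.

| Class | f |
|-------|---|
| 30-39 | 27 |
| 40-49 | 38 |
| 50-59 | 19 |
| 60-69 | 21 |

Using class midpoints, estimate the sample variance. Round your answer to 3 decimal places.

Midpoints: 34.5, 44.5, 54.5, 64.5
n = 105, Σfm = 5012.5, mean = 47.7381
Σfm² = 251186.25
Σf(m − x̄)² = Σfm² − (Σfm)²/n = 251186.25 − 5012.5²/105 = 11899.0476
Sample variance = 11899.0476 / 104 = 114.4139

114.414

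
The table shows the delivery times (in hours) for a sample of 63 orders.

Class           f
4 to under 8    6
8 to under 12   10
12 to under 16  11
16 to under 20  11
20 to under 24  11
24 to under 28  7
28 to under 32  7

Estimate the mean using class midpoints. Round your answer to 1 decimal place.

17.8

Midpoints: 6, 10, 14, 18, 22, 26, 30
Σfm = 6×6 + 10×10 + 11×14 + 11×18 + 11×22 + 7×26 + 7×30 = 1122
n = Σf = 63
Mean = 1122 / 63 = 17.8095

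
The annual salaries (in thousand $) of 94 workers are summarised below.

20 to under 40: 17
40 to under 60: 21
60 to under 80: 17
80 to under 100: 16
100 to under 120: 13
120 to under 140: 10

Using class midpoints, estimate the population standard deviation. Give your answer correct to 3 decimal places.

Midpoints: 30, 50, 70, 90, 110, 130
n = 94, Σfm = 6920, mean = 73.6170
Σfm² = 607000
Σf(m − x̄)² = Σfm² − (Σfm)²/n = 607000 − 6920²/94 = 97570.2128
Population variance = 97570.2128 / 94 = 1037.9810
Standard deviation = √1037.9810 = 32.2177

32.218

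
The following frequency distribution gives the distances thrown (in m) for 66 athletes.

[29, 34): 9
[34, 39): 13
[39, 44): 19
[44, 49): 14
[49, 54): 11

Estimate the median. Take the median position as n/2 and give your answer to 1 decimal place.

41.9

Cumulative frequencies: 9, 22, 41, 55, 66
n = 66; position = n/2 = 33.
This falls in the class [39, 44): L = 39, F = 22, f = 19, h = 5.
Median ≈ 39 + ((33 − 22) / 19) × 5 = 41.8947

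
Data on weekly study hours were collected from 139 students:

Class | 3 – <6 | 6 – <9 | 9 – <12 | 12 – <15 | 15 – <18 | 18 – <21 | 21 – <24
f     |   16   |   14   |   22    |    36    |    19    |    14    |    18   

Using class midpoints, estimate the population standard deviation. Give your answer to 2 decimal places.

Midpoints: 4.5, 7.5, 10.5, 13.5, 16.5, 19.5, 22.5
n = 139, Σfm = 1885.5, mean = 13.5647
Σfm² = 29706.75
Σf(m − x̄)² = Σfm² − (Σfm)²/n = 29706.75 − 1885.5²/139 = 4130.4173
Population variance = 4130.4173 / 139 = 29.7152
Standard deviation = √29.7152 = 5.4512

5.45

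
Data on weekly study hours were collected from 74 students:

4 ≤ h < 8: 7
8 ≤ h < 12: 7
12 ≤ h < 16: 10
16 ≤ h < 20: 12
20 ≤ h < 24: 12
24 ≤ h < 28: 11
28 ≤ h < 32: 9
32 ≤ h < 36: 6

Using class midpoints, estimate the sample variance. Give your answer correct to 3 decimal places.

Midpoints: 6, 10, 14, 18, 22, 26, 30, 34
n = 74, Σfm = 1492, mean = 20.1622
Σfm² = 35080
Σf(m − x̄)² = Σfm² − (Σfm)²/n = 35080 − 1492²/74 = 4998.0541
Sample variance = 4998.0541 / 73 = 68.4665

68.466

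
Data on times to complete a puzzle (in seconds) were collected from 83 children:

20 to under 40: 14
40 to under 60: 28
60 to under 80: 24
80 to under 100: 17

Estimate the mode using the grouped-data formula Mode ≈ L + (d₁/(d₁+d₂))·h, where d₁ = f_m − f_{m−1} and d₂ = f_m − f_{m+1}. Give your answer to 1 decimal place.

55.6

Modal class: 40 to under 60 (highest frequency 28).
d₁ = 28 − 14 = 14, d₂ = 28 − 24 = 4
Mode ≈ 40 + (14/(14+4)) × 20 = 40 + 15.5556 = 55.5556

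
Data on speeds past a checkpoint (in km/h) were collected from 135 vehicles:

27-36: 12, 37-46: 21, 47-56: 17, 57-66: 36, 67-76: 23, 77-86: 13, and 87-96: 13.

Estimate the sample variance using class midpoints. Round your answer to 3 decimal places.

298.983

Midpoints: 31.5, 41.5, 51.5, 61.5, 71.5, 81.5, 91.5
n = 135, Σfm = 8232.5, mean = 60.9815
Σfm² = 542093.75
Σf(m − x̄)² = Σfm² − (Σfm)²/n = 542093.75 − 8232.5²/135 = 40063.7037
Sample variance = 40063.7037 / 134 = 298.9829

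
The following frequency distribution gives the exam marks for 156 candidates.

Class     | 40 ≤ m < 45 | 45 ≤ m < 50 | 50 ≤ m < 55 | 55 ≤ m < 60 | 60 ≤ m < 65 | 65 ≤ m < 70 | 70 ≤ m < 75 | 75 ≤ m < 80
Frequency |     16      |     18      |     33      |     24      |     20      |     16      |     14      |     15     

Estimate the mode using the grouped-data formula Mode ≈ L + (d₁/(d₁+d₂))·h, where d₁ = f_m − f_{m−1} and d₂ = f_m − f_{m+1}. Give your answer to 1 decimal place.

53.1

Modal class: 50 ≤ m < 55 (highest frequency 33).
d₁ = 33 − 18 = 15, d₂ = 33 − 24 = 9
Mode ≈ 50 + (15/(15+9)) × 5 = 50 + 3.1250 = 53.1250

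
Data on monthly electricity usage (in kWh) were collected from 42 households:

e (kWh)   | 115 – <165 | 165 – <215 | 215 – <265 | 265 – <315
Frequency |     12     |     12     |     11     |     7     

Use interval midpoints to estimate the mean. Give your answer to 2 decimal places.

205.48

Midpoints: 140, 190, 240, 290
Σfm = 12×140 + 12×190 + 11×240 + 7×290 = 8630
n = Σf = 42
Mean = 8630 / 42 = 205.4762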